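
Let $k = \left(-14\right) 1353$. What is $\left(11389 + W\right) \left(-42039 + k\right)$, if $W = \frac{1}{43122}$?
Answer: $- \frac{9982924262093}{14374} \approx -6.9451 \cdot 10^{8}$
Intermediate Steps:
$W = \frac{1}{43122} \approx 2.319 \cdot 10^{-5}$
$k = -18942$
$\left(11389 + W\right) \left(-42039 + k\right) = \left(11389 + \frac{1}{43122}\right) \left(-42039 - 18942\right) = \frac{491116459}{43122} \left(-60981\right) = - \frac{9982924262093}{14374}$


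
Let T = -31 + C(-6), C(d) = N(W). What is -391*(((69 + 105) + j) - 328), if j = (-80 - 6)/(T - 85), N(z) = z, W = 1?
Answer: 299608/5 ≈ 59922.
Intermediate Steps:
C(d) = 1
T = -30 (T = -31 + 1 = -30)
j = 86/115 (j = (-80 - 6)/(-30 - 85) = -86/(-115) = -86*(-1/115) = 86/115 ≈ 0.74783)
-391*(((69 + 105) + j) - 328) = -391*(((69 + 105) + 86/115) - 328) = -391*((174 + 86/115) - 328) = -391*(20096/115 - 328) = -391*(-17624/115) = 299608/5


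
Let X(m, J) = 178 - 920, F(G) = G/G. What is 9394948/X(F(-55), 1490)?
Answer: -4697474/371 ≈ -12662.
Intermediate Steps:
F(G) = 1
X(m, J) = -742
9394948/X(F(-55), 1490) = 9394948/(-742) = 9394948*(-1/742) = -4697474/371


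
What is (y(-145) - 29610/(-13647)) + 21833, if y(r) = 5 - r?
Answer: 100010537/4549 ≈ 21985.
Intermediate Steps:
(y(-145) - 29610/(-13647)) + 21833 = ((5 - 1*(-145)) - 29610/(-13647)) + 21833 = ((5 + 145) - 29610*(-1/13647)) + 21833 = (150 + 9870/4549) + 21833 = 692220/4549 + 21833 = 100010537/4549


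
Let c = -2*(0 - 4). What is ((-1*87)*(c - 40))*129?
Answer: 359136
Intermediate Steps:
c = 8 (c = -2*(-4) = 8)
((-1*87)*(c - 40))*129 = ((-1*87)*(8 - 40))*129 = -87*(-32)*129 = 2784*129 = 359136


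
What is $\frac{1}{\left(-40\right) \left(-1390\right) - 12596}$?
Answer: $\frac{1}{43004} \approx 2.3254 \cdot 10^{-5}$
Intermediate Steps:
$\frac{1}{\left(-40\right) \left(-1390\right) - 12596} = \frac{1}{55600 - 12596} = \frac{1}{43004}$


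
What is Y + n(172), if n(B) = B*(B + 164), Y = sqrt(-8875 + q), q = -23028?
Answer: 57792 + I*sqrt(31903) ≈ 57792.0 + 178.61*I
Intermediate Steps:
Y = I*sqrt(31903) (Y = sqrt(-8875 - 23028) = sqrt(-31903) = I*sqrt(31903) ≈ 178.61*I)
n(B) = B*(164 + B)
Y + n(172) = I*sqrt(31903) + 172*(164 + 172) = I*sqrt(31903) + 172*336 = I*sqrt(31903) + 57792 = 57792 + I*sqrt(31903)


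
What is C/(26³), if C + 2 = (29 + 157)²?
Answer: 17297/8788 ≈ 1.9683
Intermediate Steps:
C = 34594 (C = -2 + (29 + 157)² = -2 + 186² = -2 + 34596 = 34594)
C/(26³) = 34594/(26³) = 34594/17576 = 34594*(1/17576) = 17297/8788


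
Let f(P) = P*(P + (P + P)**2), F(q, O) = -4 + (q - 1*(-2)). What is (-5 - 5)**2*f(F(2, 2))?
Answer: 0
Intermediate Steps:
F(q, O) = -2 + q (F(q, O) = -4 + (q + 2) = -4 + (2 + q) = -2 + q)
f(P) = P*(P + 4*P**2) (f(P) = P*(P + (2*P)**2) = P*(P + 4*P**2))
(-5 - 5)**2*f(F(2, 2)) = (-5 - 5)**2*((-2 + 2)**2*(1 + 4*(-2 + 2))) = (-10)**2*(0**2*(1 + 4*0)) = 100*(0*(1 + 0)) = 100*(0*1) = 100*0 = 0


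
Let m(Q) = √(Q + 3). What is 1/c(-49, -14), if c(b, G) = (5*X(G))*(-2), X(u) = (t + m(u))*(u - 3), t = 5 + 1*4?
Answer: 9/15640 - I*√11/15640 ≈ 0.00057545 - 0.00021206*I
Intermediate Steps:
t = 9 (t = 5 + 4 = 9)
m(Q) = √(3 + Q)
X(u) = (-3 + u)*(9 + √(3 + u)) (X(u) = (9 + √(3 + u))*(u - 3) = (9 + √(3 + u))*(-3 + u) = (-3 + u)*(9 + √(3 + u)))
c(b, G) = 270 - 90*G + 30*√(3 + G) - 10*G*√(3 + G) (c(b, G) = (5*(-27 - 3*√(3 + G) + 9*G + G*√(3 + G)))*(-2) = (-135 - 15*√(3 + G) + 45*G + 5*G*√(3 + G))*(-2) = 270 - 90*G + 30*√(3 + G) - 10*G*√(3 + G))
1/c(-49, -14) = 1/(270 - 90*(-14) + 30*√(3 - 14) - 10*(-14)*√(3 - 14)) = 1/(270 + 1260 + 30*√(-11) - 10*(-14)*√(-11)) = 1/(270 + 1260 + 30*(I*√11) - 10*(-14)*I*√11) = 1/(270 + 1260 + 30*I*√11 + 140*I*√11) = 1/(1530 + 170*I*√11)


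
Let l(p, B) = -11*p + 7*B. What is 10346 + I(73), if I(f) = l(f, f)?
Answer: 10054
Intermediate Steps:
I(f) = -4*f (I(f) = -11*f + 7*f = -4*f)
10346 + I(73) = 10346 - 4*73 = 10346 - 292 = 10054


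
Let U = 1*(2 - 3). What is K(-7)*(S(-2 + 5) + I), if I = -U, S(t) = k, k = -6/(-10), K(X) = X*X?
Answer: 392/5 ≈ 78.400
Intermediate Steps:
K(X) = X**2
k = 3/5 (k = -6*(-1/10) = 3/5 ≈ 0.60000)
S(t) = 3/5
U = -1 (U = 1*(-1) = -1)
I = 1 (I = -1*(-1) = 1)
K(-7)*(S(-2 + 5) + I) = (-7)**2*(3/5 + 1) = 49*(8/5) = 392/5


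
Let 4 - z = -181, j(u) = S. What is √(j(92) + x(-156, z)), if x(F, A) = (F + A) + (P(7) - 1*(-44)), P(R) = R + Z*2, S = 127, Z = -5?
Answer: √197 ≈ 14.036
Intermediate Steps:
j(u) = 127
P(R) = -10 + R (P(R) = R - 5*2 = R - 10 = -10 + R)
z = 185 (z = 4 - 1*(-181) = 4 + 181 = 185)
x(F, A) = 41 + A + F (x(F, A) = (F + A) + ((-10 + 7) - 1*(-44)) = (A + F) + (-3 + 44) = (A + F) + 41 = 41 + A + F)
√(j(92) + x(-156, z)) = √(127 + (41 + 185 - 156)) = √(127 + 70) = √197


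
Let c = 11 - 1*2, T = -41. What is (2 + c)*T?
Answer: -451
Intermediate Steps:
c = 9 (c = 11 - 2 = 9)
(2 + c)*T = (2 + 9)*(-41) = 11*(-41) = -451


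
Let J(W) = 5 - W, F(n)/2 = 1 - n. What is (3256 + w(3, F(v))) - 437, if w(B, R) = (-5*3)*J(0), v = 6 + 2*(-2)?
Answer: 2744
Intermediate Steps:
v = 2 (v = 6 - 4 = 2)
F(n) = 2 - 2*n (F(n) = 2*(1 - n) = 2 - 2*n)
w(B, R) = -75 (w(B, R) = (-5*3)*(5 - 1*0) = -15*(5 + 0) = -15*5 = -75)
(3256 + w(3, F(v))) - 437 = (3256 - 75) - 437 = 3181 - 437 = 2744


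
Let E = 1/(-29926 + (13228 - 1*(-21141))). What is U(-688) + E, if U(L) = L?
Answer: -3056783/4443 ≈ -688.00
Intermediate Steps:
E = 1/4443 (E = 1/(-29926 + (13228 + 21141)) = 1/(-29926 + 34369) = 1/4443 ≈ 0.00022507)
U(-688) + E = -688 + 1/4443 = -3056783/4443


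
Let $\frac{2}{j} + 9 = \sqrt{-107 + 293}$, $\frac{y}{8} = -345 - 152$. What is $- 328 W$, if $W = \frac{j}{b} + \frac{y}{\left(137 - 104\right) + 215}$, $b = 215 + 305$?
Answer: $\frac{370853774}{70525} - \frac{82 \sqrt{186}}{6825} \approx 5258.3$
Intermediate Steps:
$y = -3976$ ($y = 8 \left(-345 - 152\right) = 8 \left(-497\right) = -3976$)
$j = \frac{2}{-9 + \sqrt{186}}$ ($j = \frac{2}{-9 + \sqrt{-107 + 293}} = \frac{2}{-9 + \sqrt{186}} \approx 0.4312$)
$b = 520$
$W = - \frac{4522607}{282100} + \frac{\sqrt{186}}{27300}$ ($W = \frac{\frac{6}{35} + \frac{2 \sqrt{186}}{105}}{520} - \frac{3976}{\left(137 - 104\right) + 215} = \left(\frac{6}{35} + \frac{2 \sqrt{186}}{105}\right) \frac{1}{520} - \frac{3976}{33 + 215} = \left(\frac{3}{9100} + \frac{\sqrt{186}}{27300}\right) - \frac{3976}{248} = \left(\frac{3}{9100} + \frac{\sqrt{186}}{27300}\right) - \frac{497}{31} = - \frac{4522607}{282100} + \frac{\sqrt{186}}{27300} \approx -16.031$)
$- 328 W = - 328 \left(- \frac{4522607}{282100} + \frac{\sqrt{186}}{27300}\right) = \frac{370853774}{70525} - \frac{82 \sqrt{186}}{6825}$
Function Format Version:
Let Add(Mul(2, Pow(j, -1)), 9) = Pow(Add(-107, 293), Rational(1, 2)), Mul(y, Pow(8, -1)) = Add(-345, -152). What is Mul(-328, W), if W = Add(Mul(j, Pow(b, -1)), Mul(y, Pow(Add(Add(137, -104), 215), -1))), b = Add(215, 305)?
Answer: Add(Rational(370853774, 70525), Mul(Rational(-82, 6825), Pow(186, Rational(1, 2)))) ≈ 5258.3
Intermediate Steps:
y = -3976 (y = Mul(8, Add(-345, -152)) = Mul(8, -497) = -3976)
j = Mul(2, Pow(Add(-9, Pow(186, Rational(1, 2))), -1)) (j = Mul(2, Pow(Add(-9, Pow(Add(-107, 293), Rational(1, 2))), -1)) = Mul(2, Pow(Add(-9, Pow(186, Rational(1, 2))), -1)) ≈ 0.43120)
b = 520
W = Add(Rational(-4522607, 282100), Mul(Rational(1, 27300), Pow(186, Rational(1, 2)))) (W = Add(Mul(Add(Rational(6, 35), Mul(Rational(2, 105), Pow(186, Rational(1, 2)))), Pow(520, -1)), Mul(-3976, Pow(Add(Add(137, -104), 215), -1))) = Add(Mul(Add(Rational(6, 35), Mul(Rational(2, 105), Pow(186, Rational(1, 2)))), Rational(1, 520)), Mul(-3976, Pow(Add(33, 215), -1))) = Add(Add(Rational(3, 9100), Mul(Rational(1, 27300), Pow(186, Rational(1, 2)))), Mul(-3976, Pow(248, -1))) = Add(Add(Rational(3, 9100), Mul(Rational(1, 27300), Pow(186, Rational(1, 2)))), Mul(-3976, Rational(1, 248))) = Add(Add(Rational(3, 9100), Mul(Rational(1, 27300), Pow(186, Rational(1, 2)))), Rational(-497, 31)) = Add(Rational(-4522607, 282100), Mul(Rational(1, 27300), Pow(186, Rational(1, 2)))) ≈ -16.031)
Mul(-328, W) = Mul(-328, Add(Rational(-4522607, 282100), Mul(Rational(1, 27300), Pow(186, Rational(1, 2))))) = Add(Rational(370853774, 70525), Mul(Rational(-82, 6825), Pow(186, Rational(1, 2))))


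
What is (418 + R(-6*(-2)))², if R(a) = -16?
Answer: 161604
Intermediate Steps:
(418 + R(-6*(-2)))² = (418 - 16)² = 402² = 161604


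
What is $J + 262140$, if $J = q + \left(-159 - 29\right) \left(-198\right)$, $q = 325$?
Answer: $299689$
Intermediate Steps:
$J = 37549$ ($J = 325 + \left(-159 - 29\right) \left(-198\right) = 325 - -37224 = 325 + 37224 = 37549$)
$J + 262140 = 37549 + 262140 = 299689$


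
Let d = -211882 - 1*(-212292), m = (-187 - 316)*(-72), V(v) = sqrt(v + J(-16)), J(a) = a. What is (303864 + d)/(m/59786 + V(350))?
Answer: -82352129922828/149065822151 + 135948322276513*sqrt(334)/149065822151 ≈ 16115.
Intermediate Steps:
V(v) = sqrt(-16 + v) (V(v) = sqrt(v - 16) = sqrt(-16 + v))
m = 36216 (m = -503*(-72) = 36216)
d = 410 (d = -211882 + 212292 = 410)
(303864 + d)/(m/59786 + V(350)) = (303864 + 410)/(36216/59786 + sqrt(-16 + 350)) = 304274/(36216*(1/59786) + sqrt(334)) = 304274/(18108/29893 + sqrt(334))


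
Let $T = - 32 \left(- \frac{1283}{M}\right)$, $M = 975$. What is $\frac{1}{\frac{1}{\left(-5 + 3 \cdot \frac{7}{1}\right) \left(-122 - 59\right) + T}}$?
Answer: $- \frac{2782544}{975} \approx -2853.9$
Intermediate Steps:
$T = \frac{41056}{975}$ ($T = - 32 \left(- \frac{1283}{975}\right) = - 32 \left(\left(-1283\right) \frac{1}{975}\right) = \left(-32\right) \left(- \frac{1283}{975}\right) = \frac{41056}{975} \approx 42.109$)
$\frac{1}{\frac{1}{\left(-5 + 3 \cdot \frac{7}{1}\right) \left(-122 - 59\right) + T}} = \frac{1}{\frac{1}{\left(-5 + 3 \cdot \frac{7}{1}\right) \left(-122 - 59\right) + \frac{41056}{975}}} = \frac{1}{\frac{1}{\left(-5 + 3 \cdot 7 \cdot 1\right) \left(-181\right) + \frac{41056}{975}}} = \frac{1}{\frac{1}{\left(-5 + 3 \cdot 7\right) \left(-181\right) + \frac{41056}{975}}} = \frac{1}{\frac{1}{\left(-5 + 21\right) \left(-181\right) + \frac{41056}{975}}} = \frac{1}{\frac{1}{16 \left(-181\right) + \frac{41056}{975}}} = \frac{1}{\frac{1}{-2896 + \frac{41056}{975}}} = \frac{1}{\frac{1}{- \frac{2782544}{975}}} = \frac{1}{- \frac{975}{2782544}} = - \frac{2782544}{975}$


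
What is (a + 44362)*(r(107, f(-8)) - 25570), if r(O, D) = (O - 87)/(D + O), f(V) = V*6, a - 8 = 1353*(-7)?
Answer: -52648980390/59 ≈ -8.9236e+8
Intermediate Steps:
a = -9463 (a = 8 + 1353*(-7) = 8 - 9471 = -9463)
f(V) = 6*V
r(O, D) = (-87 + O)/(D + O)
(a + 44362)*(r(107, f(-8)) - 25570) = (-9463 + 44362)*((-87 + 107)/(6*(-8) + 107) - 25570) = 34899*(20/(-48 + 107) - 25570) = 34899*(20/59 - 25570) = 34899*(-1508610/59) = -52648980390/59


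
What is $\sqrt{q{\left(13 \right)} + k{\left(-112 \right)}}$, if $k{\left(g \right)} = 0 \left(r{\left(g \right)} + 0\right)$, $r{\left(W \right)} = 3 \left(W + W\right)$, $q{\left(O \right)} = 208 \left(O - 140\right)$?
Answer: $4 i \sqrt{1651} \approx 162.53 i$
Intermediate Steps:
$q{\left(O \right)} = -29120 + 208 O$ ($q{\left(O \right)} = 208 \left(-140 + O\right) = -29120 + 208 O$)
$r{\left(W \right)} = 6 W$ ($r{\left(W \right)} = 3 \cdot 2 W = 6 W$)
$k{\left(g \right)} = 0$ ($k{\left(g \right)} = 0 \left(6 g + 0\right) = 0 \cdot 6 g = 0$)
$\sqrt{q{\left(13 \right)} + k{\left(-112 \right)}} = \sqrt{\left(-29120 + 208 \cdot 13\right) + 0} = \sqrt{\left(-29120 + 2704\right) + 0} = \sqrt{-26416 + 0} = \sqrt{-26416} = 4 i \sqrt{1651}$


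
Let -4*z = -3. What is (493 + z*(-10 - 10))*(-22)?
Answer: -10516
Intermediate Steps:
z = 3/4 (z = -1/4*(-3) = 3/4 ≈ 0.75000)
(493 + z*(-10 - 10))*(-22) = (493 + 3*(-10 - 10)/4)*(-22) = (493 + (3/4)*(-20))*(-22) = (493 - 15)*(-22) = 478*(-22) = -10516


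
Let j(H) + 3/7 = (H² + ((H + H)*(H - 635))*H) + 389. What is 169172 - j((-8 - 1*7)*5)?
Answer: 57054609/7 ≈ 8.1507e+6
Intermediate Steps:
j(H) = 2720/7 + H² + 2*H²*(-635 + H) (j(H) = -3/7 + ((H² + ((H + H)*(H - 635))*H) + 389) = -3/7 + ((H² + ((2*H)*(-635 + H))*H) + 389) = -3/7 + ((H² + (2*H*(-635 + H))*H) + 389) = -3/7 + ((H² + 2*H²*(-635 + H)) + 389) = -3/7 + (389 + H² + 2*H²*(-635 + H)) = 2720/7 + H² + 2*H²*(-635 + H))
169172 - j((-8 - 1*7)*5) = 169172 - (2720/7 - 1269*25*(-8 - 1*7)² + 2*((-8 - 1*7)*5)³) = 169172 - (2720/7 - 1269*25*(-8 - 7)² + 2*((-8 - 7)*5)³) = 169172 - (2720/7 - 1269*(-15*5)² + 2*(-15*5)³) = 169172 - (2720/7 - 1269*(-75)² + 2*(-75)³) = 169172 - (2720/7 - 1269*5625 + 2*(-421875)) = 169172 - (2720/7 - 7138125 - 843750) = 169172 - 1*(-55870405/7) = 169172 + 55870405/7 = 57054609/7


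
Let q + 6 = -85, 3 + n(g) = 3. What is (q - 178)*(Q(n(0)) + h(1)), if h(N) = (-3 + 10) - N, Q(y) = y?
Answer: -1614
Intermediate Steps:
n(g) = 0 (n(g) = -3 + 3 = 0)
q = -91 (q = -6 - 85 = -91)
h(N) = 7 - N
(q - 178)*(Q(n(0)) + h(1)) = (-91 - 178)*(0 + (7 - 1*1)) = -269*(0 + (7 - 1)) = -269*(0 + 6) = -269*6 = -1614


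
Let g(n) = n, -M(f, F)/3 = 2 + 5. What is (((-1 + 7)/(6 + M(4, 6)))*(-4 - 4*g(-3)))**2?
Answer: 256/25 ≈ 10.240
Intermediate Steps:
M(f, F) = -21 (M(f, F) = -3*(2 + 5) = -3*7 = -21)
(((-1 + 7)/(6 + M(4, 6)))*(-4 - 4*g(-3)))**2 = (((-1 + 7)/(6 - 21))*(-4 - 4*(-3)))**2 = ((6/(-15))*(-4 + 12))**2 = ((6*(-1/15))*8)**2 = (-2/5*8)**2 = (-16/5)**2 = 256/25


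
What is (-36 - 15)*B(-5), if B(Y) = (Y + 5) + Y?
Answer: 255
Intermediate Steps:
B(Y) = 5 + 2*Y (B(Y) = (5 + Y) + Y = 5 + 2*Y)
(-36 - 15)*B(-5) = (-36 - 15)*(5 + 2*(-5)) = -51*(5 - 10) = -51*(-5) = 255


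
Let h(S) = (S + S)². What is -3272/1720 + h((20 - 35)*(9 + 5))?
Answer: 37925591/215 ≈ 1.7640e+5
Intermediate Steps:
h(S) = 4*S² (h(S) = (2*S)² = 4*S²)
-3272/1720 + h((20 - 35)*(9 + 5)) = -3272/1720 + 4*((20 - 35)*(9 + 5))² = -3272*1/1720 + 4*(-15*14)² = -409/215 + 4*(-210)² = -409/215 + 4*44100 = -409/215 + 176400 = 37925591/215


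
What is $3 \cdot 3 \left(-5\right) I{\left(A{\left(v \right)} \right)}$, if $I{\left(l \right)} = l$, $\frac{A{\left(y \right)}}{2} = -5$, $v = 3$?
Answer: $450$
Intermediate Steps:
$A{\left(y \right)} = -10$ ($A{\left(y \right)} = 2 \left(-5\right) = -10$)
$3 \cdot 3 \left(-5\right) I{\left(A{\left(v \right)} \right)} = 3 \cdot 3 \left(-5\right) \left(-10\right) = 9 \left(-5\right) \left(-10\right) = \left(-45\right) \left(-10\right) = 450$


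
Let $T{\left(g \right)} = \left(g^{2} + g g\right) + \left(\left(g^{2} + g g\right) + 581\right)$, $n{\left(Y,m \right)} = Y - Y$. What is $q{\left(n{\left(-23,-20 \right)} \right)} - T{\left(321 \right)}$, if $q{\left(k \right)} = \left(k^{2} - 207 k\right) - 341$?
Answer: $-413086$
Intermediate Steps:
$n{\left(Y,m \right)} = 0$
$T{\left(g \right)} = 581 + 4 g^{2}$ ($T{\left(g \right)} = \left(g^{2} + g^{2}\right) + \left(\left(g^{2} + g^{2}\right) + 581\right) = 2 g^{2} + \left(2 g^{2} + 581\right) = 2 g^{2} + \left(581 + 2 g^{2}\right) = 581 + 4 g^{2}$)
$q{\left(k \right)} = -341 + k^{2} - 207 k$
$q{\left(n{\left(-23,-20 \right)} \right)} - T{\left(321 \right)} = \left(-341 + 0^{2} - 0\right) - \left(581 + 4 \cdot 321^{2}\right) = \left(-341 + 0 + 0\right) - \left(581 + 4 \cdot 103041\right) = -341 - \left(581 + 412164\right) = -341 - 412745 = -413086$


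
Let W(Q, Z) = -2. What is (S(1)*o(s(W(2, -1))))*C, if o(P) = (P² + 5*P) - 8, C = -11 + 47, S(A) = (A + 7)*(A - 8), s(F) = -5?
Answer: 16128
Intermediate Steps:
S(A) = (-8 + A)*(7 + A) (S(A) = (7 + A)*(-8 + A) = (-8 + A)*(7 + A))
C = 36
o(P) = -8 + P² + 5*P
(S(1)*o(s(W(2, -1))))*C = ((-56 + 1² - 1*1)*(-8 + (-5)² + 5*(-5)))*36 = ((-56 + 1 - 1)*(-8 + 25 - 25))*36 = -56*(-8)*36 = 448*36 = 16128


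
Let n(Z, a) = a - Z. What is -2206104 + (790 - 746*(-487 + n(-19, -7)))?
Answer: -1850964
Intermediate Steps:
-2206104 + (790 - 746*(-487 + n(-19, -7))) = -2206104 + (790 - 746*(-487 + (-7 - 1*(-19)))) = -2206104 + (790 - 746*(-487 + (-7 + 19))) = -2206104 + (790 - 746*(-487 + 12)) = -2206104 + (790 - 746*(-475)) = -2206104 + (790 + 354350) = -2206104 + 355140 = -1850964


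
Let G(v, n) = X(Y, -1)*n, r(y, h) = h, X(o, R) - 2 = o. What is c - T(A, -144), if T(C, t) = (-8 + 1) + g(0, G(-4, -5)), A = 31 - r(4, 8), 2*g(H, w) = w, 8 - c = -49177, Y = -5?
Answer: 98369/2 ≈ 49185.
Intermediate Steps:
X(o, R) = 2 + o
c = 49185 (c = 8 - 1*(-49177) = 8 + 49177 = 49185)
G(v, n) = -3*n (G(v, n) = (2 - 5)*n = -3*n)
g(H, w) = w/2
A = 23 (A = 31 - 1*8 = 31 - 8 = 23)
T(C, t) = 1/2 (T(C, t) = (-8 + 1) + (-3*(-5))/2 = -7 + (1/2)*15 = -7 + 15/2 = 1/2)
c - T(A, -144) = 49185 - 1*1/2 = 49185 - 1/2 = 98369/2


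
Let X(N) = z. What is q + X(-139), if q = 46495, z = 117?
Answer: 46612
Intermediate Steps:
X(N) = 117
q + X(-139) = 46495 + 117 = 46612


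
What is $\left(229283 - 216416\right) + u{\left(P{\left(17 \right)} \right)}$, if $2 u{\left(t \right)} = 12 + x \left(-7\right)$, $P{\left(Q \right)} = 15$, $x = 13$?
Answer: $\frac{25655}{2} \approx 12828.0$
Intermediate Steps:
$u{\left(t \right)} = - \frac{79}{2}$ ($u{\left(t \right)} = \frac{12 + 13 \left(-7\right)}{2} = \frac{12 - 91}{2} = \frac{1}{2} \left(-79\right) = - \frac{79}{2}$)
$\left(229283 - 216416\right) + u{\left(P{\left(17 \right)} \right)} = \left(229283 - 216416\right) - \frac{79}{2} = 12867 - \frac{79}{2} = \frac{25655}{2}$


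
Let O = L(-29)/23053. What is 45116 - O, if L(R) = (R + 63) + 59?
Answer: 1040059055/23053 ≈ 45116.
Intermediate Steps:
L(R) = 122 + R (L(R) = (63 + R) + 59 = 122 + R)
O = 93/23053 (O = (122 - 29)/23053 = 93*(1/23053) = 93/23053 ≈ 0.0040342)
45116 - O = 45116 - 1*93/23053 = 45116 - 93/23053 = 1040059055/23053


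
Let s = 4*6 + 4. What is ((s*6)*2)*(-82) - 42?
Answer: -27594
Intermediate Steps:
s = 28 (s = 24 + 4 = 28)
((s*6)*2)*(-82) - 42 = ((28*6)*2)*(-82) - 42 = (168*2)*(-82) - 42 = 336*(-82) - 42 = -27552 - 42 = -27594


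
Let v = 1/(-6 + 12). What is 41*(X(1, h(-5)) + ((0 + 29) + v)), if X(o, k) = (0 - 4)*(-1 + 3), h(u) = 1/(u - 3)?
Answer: 5207/6 ≈ 867.83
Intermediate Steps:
h(u) = 1/(-3 + u)
v = 1/6 ≈ 0.16667
X(o, k) = -8 (X(o, k) = -4*2 = -8)
41*(X(1, h(-5)) + ((0 + 29) + v)) = 41*(-8 + ((0 + 29) + 1/6)) = 41*(-8 + (29 + 1/6)) = 41*(-8 + 175/6) = 41*(127/6) = 5207/6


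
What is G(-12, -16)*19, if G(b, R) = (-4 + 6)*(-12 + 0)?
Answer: -456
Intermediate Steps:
G(b, R) = -24 (G(b, R) = 2*(-12) = -24)
G(-12, -16)*19 = -24*19 = -456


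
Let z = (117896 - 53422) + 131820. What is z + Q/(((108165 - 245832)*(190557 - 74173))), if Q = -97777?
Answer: 3145068818607409/16022236128 ≈ 1.9629e+5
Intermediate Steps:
z = 196294 (z = 64474 + 131820 = 196294)
z + Q/(((108165 - 245832)*(190557 - 74173))) = 196294 - 97777*1/((108165 - 245832)*(190557 - 74173)) = 196294 - 97777/((-137667*116384)) = 196294 - 97777/(-16022236128) = 196294 - 97777*(-1/16022236128) = 196294 + 97777/16022236128 = 3145068818607409/16022236128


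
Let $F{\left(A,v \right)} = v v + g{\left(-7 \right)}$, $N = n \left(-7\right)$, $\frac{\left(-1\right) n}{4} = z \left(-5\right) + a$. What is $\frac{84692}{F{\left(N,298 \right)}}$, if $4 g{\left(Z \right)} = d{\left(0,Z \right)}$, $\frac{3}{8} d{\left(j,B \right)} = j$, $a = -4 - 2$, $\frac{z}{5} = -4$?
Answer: $\frac{21173}{22201} \approx 0.9537$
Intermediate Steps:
$z = -20$ ($z = 5 \left(-4\right) = -20$)
$a = -6$
$n = -376$ ($n = - 4 \left(\left(-20\right) \left(-5\right) - 6\right) = - 4 \left(100 - 6\right) = \left(-4\right) 94 = -376$)
$d{\left(j,B \right)} = \frac{8 j}{3}$
$g{\left(Z \right)} = 0$ ($g{\left(Z \right)} = \frac{\frac{8}{3} \cdot 0}{4} = \frac{1}{4} \cdot 0 = 0$)
$N = 2632$ ($N = \left(-376\right) \left(-7\right) = 2632$)
$F{\left(A,v \right)} = v^{2}$ ($F{\left(A,v \right)} = v v + 0 = v^{2} + 0 = v^{2}$)
$\frac{84692}{F{\left(N,298 \right)}} = \frac{84692}{298^{2}} = \frac{84692}{88804} = 84692 \cdot \frac{1}{88804} = \frac{21173}{22201}$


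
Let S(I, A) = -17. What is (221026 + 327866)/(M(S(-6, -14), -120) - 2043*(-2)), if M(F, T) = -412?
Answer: 274446/1837 ≈ 149.40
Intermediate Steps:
(221026 + 327866)/(M(S(-6, -14), -120) - 2043*(-2)) = (221026 + 327866)/(-412 - 2043*(-2)) = 548892/(-412 + 4086) = 548892/3674 = 548892*(1/3674) = 274446/1837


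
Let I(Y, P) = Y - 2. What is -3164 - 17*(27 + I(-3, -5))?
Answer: -3538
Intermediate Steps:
I(Y, P) = -2 + Y
-3164 - 17*(27 + I(-3, -5)) = -3164 - 17*(27 + (-2 - 3)) = -3164 - 17*(27 - 5) = -3164 - 17*22 = -3164 - 374 = -3538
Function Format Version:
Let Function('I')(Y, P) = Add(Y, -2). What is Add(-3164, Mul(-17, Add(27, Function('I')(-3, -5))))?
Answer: -3538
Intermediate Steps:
Function('I')(Y, P) = Add(-2, Y)
Add(-3164, Mul(-17, Add(27, Function('I')(-3, -5)))) = Add(-3164, Mul(-17, Add(27, Add(-2, -3)))) = Add(-3164, Mul(-17, Add(27, -5))) = Add(-3164, Mul(-17, 22)) = Add(-3164, -374) = -3538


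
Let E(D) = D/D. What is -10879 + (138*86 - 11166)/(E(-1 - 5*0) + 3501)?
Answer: -19048778/1751 ≈ -10879.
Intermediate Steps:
E(D) = 1
-10879 + (138*86 - 11166)/(E(-1 - 5*0) + 3501) = -10879 + (138*86 - 11166)/(1 + 3501) = -10879 + (11868 - 11166)/3502 = -10879 + 702*(1/3502) = -10879 + 351/1751 = -19048778/1751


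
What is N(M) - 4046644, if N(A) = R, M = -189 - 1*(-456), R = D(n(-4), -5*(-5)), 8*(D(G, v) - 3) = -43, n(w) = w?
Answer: -32373171/8 ≈ -4.0466e+6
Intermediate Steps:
D(G, v) = -19/8 (D(G, v) = 3 + (⅛)*(-43) = 3 - 43/8 = -19/8)
R = -19/8 ≈ -2.3750
M = 267 (M = -189 + 456 = 267)
N(A) = -19/8
N(M) - 4046644 = -19/8 - 4046644 = -32373171/8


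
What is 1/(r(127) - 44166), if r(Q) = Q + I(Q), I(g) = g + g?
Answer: -1/43785 ≈ -2.2839e-5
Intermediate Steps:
I(g) = 2*g
r(Q) = 3*Q (r(Q) = Q + 2*Q = 3*Q)
1/(r(127) - 44166) = 1/(3*127 - 44166) = 1/(381 - 44166) = 1/(-43785) = -1/43785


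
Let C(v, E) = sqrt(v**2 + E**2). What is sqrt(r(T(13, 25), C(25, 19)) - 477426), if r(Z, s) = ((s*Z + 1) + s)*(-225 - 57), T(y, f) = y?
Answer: 2*sqrt(-119427 - 987*sqrt(986)) ≈ 775.68*I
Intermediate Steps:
C(v, E) = sqrt(E**2 + v**2)
r(Z, s) = -282 - 282*s - 282*Z*s (r(Z, s) = ((Z*s + 1) + s)*(-282) = ((1 + Z*s) + s)*(-282) = (1 + s + Z*s)*(-282) = -282 - 282*s - 282*Z*s)
sqrt(r(T(13, 25), C(25, 19)) - 477426) = sqrt((-282 - 282*sqrt(19**2 + 25**2) - 282*13*sqrt(19**2 + 25**2)) - 477426) = sqrt((-282 - 282*sqrt(361 + 625) - 282*13*sqrt(361 + 625)) - 477426) = sqrt((-282 - 282*sqrt(986) - 282*13*sqrt(986)) - 477426) = sqrt((-282 - 282*sqrt(986) - 3666*sqrt(986)) - 477426) = sqrt((-282 - 3948*sqrt(986)) - 477426) = sqrt(-477708 - 3948*sqrt(986))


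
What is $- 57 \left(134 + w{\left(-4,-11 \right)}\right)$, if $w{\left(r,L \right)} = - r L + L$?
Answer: $-4503$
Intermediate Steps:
$w{\left(r,L \right)} = L - L r$ ($w{\left(r,L \right)} = - L r + L = L - L r$)
$- 57 \left(134 + w{\left(-4,-11 \right)}\right) = - 57 \left(134 - 11 \left(1 - -4\right)\right) = - 57 \left(134 - 11 \left(1 + 4\right)\right) = - 57 \left(134 - 55\right) = \left(-57\right) 79 = -4503$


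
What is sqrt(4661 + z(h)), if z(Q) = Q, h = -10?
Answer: sqrt(4651) ≈ 68.198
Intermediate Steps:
sqrt(4661 + z(h)) = sqrt(4661 - 10) = sqrt(4651)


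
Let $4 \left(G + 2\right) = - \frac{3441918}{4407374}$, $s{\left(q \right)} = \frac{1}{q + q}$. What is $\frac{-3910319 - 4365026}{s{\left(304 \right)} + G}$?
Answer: $\frac{11087652279785120}{2939065473} \approx 3.7725 \cdot 10^{6}$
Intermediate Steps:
$s{\left(q \right)} = \frac{1}{2 q}$
$G = - \frac{19350455}{8814748}$ ($G = -2 + \frac{\left(-3441918\right) \frac{1}{4407374}}{4} = -2 + \frac{1}{4} \left(- \frac{1720959}{2203687}\right) = -2 - \frac{1720959}{8814748} = - \frac{19350455}{8814748} \approx -2.1952$)
$\frac{-3910319 - 4365026}{s{\left(304 \right)} + G} = \frac{-3910319 - 4365026}{\frac{1}{2 \cdot 304} - \frac{19350455}{8814748}} = - \frac{8275345}{\frac{1}{2} \cdot \frac{1}{304} - \frac{19350455}{8814748}} = - \frac{8275345}{\frac{1}{608} - \frac{19350455}{8814748}} = - \frac{8275345}{- \frac{2939065473}{1339841696}} = \left(-8275345\right) \left(- \frac{1339841696}{2939065473}\right) = \frac{11087652279785120}{2939065473}$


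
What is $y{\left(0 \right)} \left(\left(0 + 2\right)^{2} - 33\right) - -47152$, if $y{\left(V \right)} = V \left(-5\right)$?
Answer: $47152$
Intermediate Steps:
$y{\left(V \right)} = - 5 V$
$y{\left(0 \right)} \left(\left(0 + 2\right)^{2} - 33\right) - -47152 = \left(-5\right) 0 \left(\left(0 + 2\right)^{2} - 33\right) - -47152 = 0 \left(2^{2} - 33\right) + 47152 = 0 \left(4 - 33\right) + 47152 = 0 \left(-29\right) + 47152 = 0 + 47152 = 47152$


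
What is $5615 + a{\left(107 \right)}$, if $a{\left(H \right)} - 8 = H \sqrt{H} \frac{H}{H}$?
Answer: $5623 + 107 \sqrt{107} \approx 6729.8$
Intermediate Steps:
$a{\left(H \right)} = 8 + H^{\frac{3}{2}}$ ($a{\left(H \right)} = 8 + H \sqrt{H} \frac{H}{H} = 8 + H^{\frac{3}{2}} \cdot 1 = 8 + H^{\frac{3}{2}}$)
$5615 + a{\left(107 \right)} = 5615 + \left(8 + 107^{\frac{3}{2}}\right) = 5615 + \left(8 + 107 \sqrt{107}\right) = 5623 + 107 \sqrt{107}$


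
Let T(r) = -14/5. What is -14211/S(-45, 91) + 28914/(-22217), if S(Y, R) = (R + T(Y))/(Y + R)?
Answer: -8069964676/1088633 ≈ -7412.9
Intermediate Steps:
T(r) = -14/5 (T(r) = -14*⅕ = -14/5)
S(Y, R) = (-14/5 + R)/(R + Y) (S(Y, R) = (R - 14/5)/(Y + R) = (-14/5 + R)/(R + Y))
-14211/S(-45, 91) + 28914/(-22217) = -14211*(91 - 45)/(-14/5 + 91) + 28914/(-22217) = -14211/((441/5)/46) + 28914*(-1/22217) = -14211/((1/46)*(441/5)) - 28914/22217 = -14211/441/230 - 28914/22217 = -14211*230/441 - 28914/22217 = -363170/49 - 28914/22217 = -8069964676/1088633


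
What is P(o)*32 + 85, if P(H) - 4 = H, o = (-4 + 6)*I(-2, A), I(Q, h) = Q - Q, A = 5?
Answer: 213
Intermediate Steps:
I(Q, h) = 0
o = 0 (o = (-4 + 6)*0 = 2*0 = 0)
P(H) = 4 + H
P(o)*32 + 85 = (4 + 0)*32 + 85 = 4*32 + 85 = 128 + 85 = 213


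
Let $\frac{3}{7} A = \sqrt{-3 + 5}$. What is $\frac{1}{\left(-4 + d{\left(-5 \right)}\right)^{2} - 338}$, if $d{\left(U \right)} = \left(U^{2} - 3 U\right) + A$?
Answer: $\frac{4905}{4466632} - \frac{1701 \sqrt{2}}{8933264} \approx 0.00082886$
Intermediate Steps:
$A = \frac{7 \sqrt{2}}{3}$ ($A = \frac{7 \sqrt{-3 + 5}}{3} = \frac{7 \sqrt{2}}{3} \approx 3.2998$)
$d{\left(U \right)} = U^{2} - 3 U + \frac{7 \sqrt{2}}{3}$ ($d{\left(U \right)} = \left(U^{2} - 3 U\right) + \frac{7 \sqrt{2}}{3} = U^{2} - 3 U + \frac{7 \sqrt{2}}{3}$)
$\frac{1}{\left(-4 + d{\left(-5 \right)}\right)^{2} - 338} = \frac{1}{\left(-4 + \left(\left(-5\right)^{2} - -15 + \frac{7 \sqrt{2}}{3}\right)\right)^{2} - 338} = \frac{1}{\left(-4 + \left(25 + 15 + \frac{7 \sqrt{2}}{3}\right)\right)^{2} - 338} = \frac{1}{\left(-4 + \left(40 + \frac{7 \sqrt{2}}{3}\right)\right)^{2} - 338} = \frac{1}{\left(36 + \frac{7 \sqrt{2}}{3}\right)^{2} - 338} = \frac{1}{-338 + \left(36 + \frac{7 \sqrt{2}}{3}\right)^{2}}$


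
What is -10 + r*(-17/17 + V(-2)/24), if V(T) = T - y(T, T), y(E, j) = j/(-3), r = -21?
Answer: 40/3 ≈ 13.333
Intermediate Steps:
y(E, j) = -j/3 (y(E, j) = j*(-⅓) = -j/3)
V(T) = 4*T/3 (V(T) = T - (-1)*T/3 = T + T/3 = 4*T/3)
-10 + r*(-17/17 + V(-2)/24) = -10 - 21*(-17/17 + ((4/3)*(-2))/24) = -10 - 21*(-17*1/17 - 8/3*1/24) = -10 - 21*(-1 - ⅑) = -10 - 21*(-10/9) = -10 + 70/3 = 40/3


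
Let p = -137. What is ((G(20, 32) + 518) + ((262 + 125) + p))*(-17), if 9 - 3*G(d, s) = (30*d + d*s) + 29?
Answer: -5916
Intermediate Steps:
G(d, s) = -20/3 - 10*d - d*s/3 (G(d, s) = 3 - ((30*d + d*s) + 29)/3 = 3 - (29 + 30*d + d*s)/3 = 3 + (-29/3 - 10*d - d*s/3) = -20/3 - 10*d - d*s/3)
((G(20, 32) + 518) + ((262 + 125) + p))*(-17) = (((-20/3 - 10*20 - ⅓*20*32) + 518) + ((262 + 125) - 137))*(-17) = (((-20/3 - 200 - 640/3) + 518) + (387 - 137))*(-17) = ((-420 + 518) + 250)*(-17) = (98 + 250)*(-17) = 348*(-17) = -5916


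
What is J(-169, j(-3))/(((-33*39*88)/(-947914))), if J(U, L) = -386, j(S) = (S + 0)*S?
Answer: -755981/234 ≈ -3230.7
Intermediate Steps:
j(S) = S² (j(S) = S*S = S²)
J(-169, j(-3))/(((-33*39*88)/(-947914))) = -386/((-33*39*88)/(-947914)) = -386/(-1287*88*(-1/947914)) = -386/((-113256*(-1/947914))) = -386/468/3917 = -386*3917/468 = -755981/234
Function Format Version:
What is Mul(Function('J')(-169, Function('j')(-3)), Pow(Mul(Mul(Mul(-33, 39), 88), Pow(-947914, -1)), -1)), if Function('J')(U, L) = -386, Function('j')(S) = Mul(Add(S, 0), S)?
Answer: Rational(-755981, 234) ≈ -3230.7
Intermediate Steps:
Function('j')(S) = Pow(S, 2) (Function('j')(S) = Mul(S, S) = Pow(S, 2))
Mul(Function('J')(-169, Function('j')(-3)), Pow(Mul(Mul(Mul(-33, 39), 88), Pow(-947914, -1)), -1)) = Mul(-386, Pow(Mul(Mul(Mul(-33, 39), 88), Pow(-947914, -1)), -1)) = Mul(-386, Pow(Mul(Mul(-1287, 88), Rational(-1, 947914)), -1)) = Mul(-386, Pow(Mul(-113256, Rational(-1, 947914)), -1)) = Mul(-386, Pow(Rational(468, 3917), -1)) = Mul(-386, Rational(3917, 468)) = Rational(-755981, 234)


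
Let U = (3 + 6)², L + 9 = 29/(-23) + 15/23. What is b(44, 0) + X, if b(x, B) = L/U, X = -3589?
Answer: -6686528/1863 ≈ -3589.1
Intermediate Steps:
L = -221/23 (L = -9 + (29/(-23) + 15/23) = -9 + (29*(-1/23) + 15*(1/23)) = -9 + (-29/23 + 15/23) = -9 - 14/23 = -221/23 ≈ -9.6087)
U = 81 (U = 9² = 81)
b(x, B) = -221/1863 (b(x, B) = -221/23/81 = -221/23*1/81 = -221/1863)
b(44, 0) + X = -221/1863 - 3589 = -6686528/1863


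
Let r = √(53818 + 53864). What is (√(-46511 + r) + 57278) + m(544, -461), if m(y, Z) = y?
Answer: 57822 + √(-46511 + √107682) ≈ 57822.0 + 214.9*I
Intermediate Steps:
r = √107682 ≈ 328.15
(√(-46511 + r) + 57278) + m(544, -461) = (√(-46511 + √107682) + 57278) + 544 = (57278 + √(-46511 + √107682)) + 544 = 57822 + √(-46511 + √107682)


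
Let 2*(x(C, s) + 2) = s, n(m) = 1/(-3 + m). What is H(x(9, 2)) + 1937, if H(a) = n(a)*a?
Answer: 7749/4 ≈ 1937.3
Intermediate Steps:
x(C, s) = -2 + s/2
H(a) = a/(-3 + a)
H(x(9, 2)) + 1937 = (-2 + (1/2)*2)/(-3 + (-2 + (1/2)*2)) + 1937 = (-2 + 1)/(-3 + (-2 + 1)) + 1937 = -1/(-3 - 1) + 1937 = -1/(-4) + 1937 = -1*(-1/4) + 1937 = 1/4 + 1937 = 7749/4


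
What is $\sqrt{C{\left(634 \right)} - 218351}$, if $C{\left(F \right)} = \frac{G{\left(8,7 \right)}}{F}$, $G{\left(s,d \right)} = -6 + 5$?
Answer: $\frac{3 i \sqrt{9751943910}}{634} \approx 467.28 i$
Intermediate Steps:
$G{\left(s,d \right)} = -1$
$C{\left(F \right)} = - \frac{1}{F}$
$\sqrt{C{\left(634 \right)} - 218351} = \sqrt{- \frac{1}{634} - 218351} = \sqrt{- \frac{138434535}{634}} = \frac{3 i \sqrt{9751943910}}{634}$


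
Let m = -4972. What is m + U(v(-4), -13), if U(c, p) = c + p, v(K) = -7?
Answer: -4992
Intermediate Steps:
m + U(v(-4), -13) = -4972 + (-7 - 13) = -4972 - 20 = -4992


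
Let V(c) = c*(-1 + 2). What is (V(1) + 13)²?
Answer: 196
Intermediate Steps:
V(c) = c (V(c) = c*1 = c)
(V(1) + 13)² = (1 + 13)² = 14² = 196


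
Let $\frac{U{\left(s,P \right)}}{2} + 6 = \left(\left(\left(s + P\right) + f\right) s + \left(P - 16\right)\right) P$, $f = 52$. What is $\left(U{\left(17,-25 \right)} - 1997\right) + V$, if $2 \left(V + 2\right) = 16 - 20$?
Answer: $-37363$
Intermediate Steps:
$V = -4$ ($V = -2 + \frac{16 - 20}{2} = -2 + \frac{1}{2} \left(-4\right) = -2 - 2 = -4$)
$U{\left(s,P \right)} = -12 + 2 P \left(-16 + P + s \left(52 + P + s\right)\right)$ ($U{\left(s,P \right)} = -12 + 2 \left(\left(\left(s + P\right) + 52\right) s + \left(P - 16\right)\right) P = -12 + 2 \left(\left(\left(P + s\right) + 52\right) s + \left(-16 + P\right)\right) P = -12 + 2 \left(\left(52 + P + s\right) s + \left(-16 + P\right)\right) P = -12 + 2 \left(s \left(52 + P + s\right) + \left(-16 + P\right)\right) P = -12 + 2 \left(-16 + P + s \left(52 + P + s\right)\right) P = -12 + 2 P \left(-16 + P + s \left(52 + P + s\right)\right)$)
$\left(U{\left(17,-25 \right)} - 1997\right) + V = \left(\left(-12 - -800 + 2 \left(-25\right)^{2} + 2 \left(-25\right) 17^{2} + 2 \cdot 17 \left(-25\right)^{2} + 104 \left(-25\right) 17\right) - 1997\right) - 4 = \left(\left(-12 + 800 + 2 \cdot 625 + 2 \left(-25\right) 289 + 2 \cdot 17 \cdot 625 - 44200\right) - 1997\right) - 4 = \left(\left(-12 + 800 + 1250 - 14450 + 21250 - 44200\right) - 1997\right) - 4 = \left(-35362 - 1997\right) - 4 = -37359 - 4 = -37363$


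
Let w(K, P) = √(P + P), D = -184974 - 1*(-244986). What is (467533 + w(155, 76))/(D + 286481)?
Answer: 467533/346493 + 2*√38/346493 ≈ 1.3494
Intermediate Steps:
D = 60012 (D = -184974 + 244986 = 60012)
w(K, P) = √2*√P (w(K, P) = √(2*P) = √2*√P)
(467533 + w(155, 76))/(D + 286481) = (467533 + √2*√76)/(60012 + 286481) = (467533 + √2*(2*√19))/346493 = (467533 + 2*√38)*(1/346493) = 467533/346493 + 2*√38/346493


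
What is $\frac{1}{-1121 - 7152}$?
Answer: $- \frac{1}{8273} \approx -0.00012088$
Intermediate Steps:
$\frac{1}{-1121 - 7152} = \frac{1}{-8273} = - \frac{1}{8273}$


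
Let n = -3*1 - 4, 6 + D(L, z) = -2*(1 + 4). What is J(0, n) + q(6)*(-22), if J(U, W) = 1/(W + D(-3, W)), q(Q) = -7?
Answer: 3541/23 ≈ 153.96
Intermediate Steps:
D(L, z) = -16 (D(L, z) = -6 - 2*(1 + 4) = -6 - 2*5 = -6 - 10 = -16)
n = -7 (n = -3 - 4 = -7)
J(U, W) = 1/(-16 + W) (J(U, W) = 1/(W - 16) = 1/(-16 + W))
J(0, n) + q(6)*(-22) = 1/(-16 - 7) - 7*(-22) = 1/(-23) + 154 = -1/23 + 154 = 3541/23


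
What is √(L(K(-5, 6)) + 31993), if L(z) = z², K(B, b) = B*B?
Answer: √32618 ≈ 180.60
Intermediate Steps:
K(B, b) = B²
√(L(K(-5, 6)) + 31993) = √(((-5)²)² + 31993) = √(25² + 31993) = √(625 + 31993) = √32618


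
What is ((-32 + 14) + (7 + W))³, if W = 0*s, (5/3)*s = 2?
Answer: -1331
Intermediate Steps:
s = 6/5 (s = (⅗)*2 = 6/5 ≈ 1.2000)
W = 0 (W = 0*(6/5) = 0)
((-32 + 14) + (7 + W))³ = ((-32 + 14) + (7 + 0))³ = (-18 + 7)³ = (-11)³ = -1331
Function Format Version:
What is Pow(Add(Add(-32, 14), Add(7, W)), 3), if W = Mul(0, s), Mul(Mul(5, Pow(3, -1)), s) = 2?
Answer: -1331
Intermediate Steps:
s = Rational(6, 5) (s = Mul(Rational(3, 5), 2) = Rational(6, 5) ≈ 1.2000)
W = 0 (W = Mul(0, Rational(6, 5)) = 0)
Pow(Add(Add(-32, 14), Add(7, W)), 3) = Pow(Add(Add(-32, 14), Add(7, 0)), 3) = Pow(Add(-18, 7), 3) = Pow(-11, 3) = -1331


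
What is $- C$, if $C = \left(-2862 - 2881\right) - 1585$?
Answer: $7328$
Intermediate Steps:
$C = -7328$ ($C = -5743 - 1585 = -7328$)
$- C = \left(-1\right) \left(-7328\right) = 7328$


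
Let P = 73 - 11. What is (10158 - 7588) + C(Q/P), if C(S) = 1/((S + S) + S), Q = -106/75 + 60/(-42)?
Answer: 1911795/746 ≈ 2562.7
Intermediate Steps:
Q = -1492/525 (Q = -106*1/75 + 60*(-1/42) = -106/75 - 10/7 = -1492/525 ≈ -2.8419)
P = 62
C(S) = 1/(3*S) (C(S) = 1/(2*S + S) = 1/(3*S))
(10158 - 7588) + C(Q/P) = (10158 - 7588) + 1/(3*((-1492/525/62))) = 2570 + 1/(3*((-1492/525*1/62))) = 2570 + 1/(3*(-746/16275)) = 2570 + (⅓)*(-16275/746) = 2570 - 5425/746 = 1911795/746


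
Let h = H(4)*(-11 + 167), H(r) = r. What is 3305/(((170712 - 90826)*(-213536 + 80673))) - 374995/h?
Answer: -1990078519672115/3311534808816 ≈ -600.95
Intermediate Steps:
h = 624 (h = 4*(-11 + 167) = 4*156 = 624)
3305/(((170712 - 90826)*(-213536 + 80673))) - 374995/h = 3305/(((170712 - 90826)*(-213536 + 80673))) - 374995/624 = 3305/((79886*(-132863))) - 374995*1/624 = 3305/(-10613893618) - 374995/624 = 3305*(-1/10613893618) - 374995/624 = -3305/10613893618 - 374995/624 = -1990078519672115/3311534808816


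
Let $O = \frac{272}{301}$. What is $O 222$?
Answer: $\frac{60384}{301} \approx 200.61$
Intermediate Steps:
$O = \frac{272}{301}$ ($O = 272 \cdot \frac{1}{301} = \frac{272}{301} \approx 0.90365$)
$O 222 = \frac{272}{301} \cdot 222 = \frac{60384}{301}$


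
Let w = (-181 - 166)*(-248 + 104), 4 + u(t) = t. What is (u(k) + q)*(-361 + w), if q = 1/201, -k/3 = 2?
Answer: -99660463/201 ≈ -4.9582e+5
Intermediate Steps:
k = -6 (k = -3*2 = -6)
u(t) = -4 + t
q = 1/201 ≈ 0.0049751
w = 49968 (w = -347*(-144) = 49968)
(u(k) + q)*(-361 + w) = ((-4 - 6) + 1/201)*(-361 + 49968) = (-10 + 1/201)*49607 = -2009/201*49607 = -99660463/201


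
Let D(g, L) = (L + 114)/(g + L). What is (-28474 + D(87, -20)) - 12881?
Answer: -2770691/67 ≈ -41354.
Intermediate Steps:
D(g, L) = (114 + L)/(L + g)
(-28474 + D(87, -20)) - 12881 = (-28474 + (114 - 20)/(-20 + 87)) - 12881 = (-28474 + 94/67) - 12881 = -1907664/67 - 12881 = -2770691/67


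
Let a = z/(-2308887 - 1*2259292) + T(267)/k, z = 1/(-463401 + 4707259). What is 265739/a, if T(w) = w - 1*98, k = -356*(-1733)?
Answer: 1589197299313580243354452/1638176402733705 ≈ 9.7010e+8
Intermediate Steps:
k = 616948
z = 1/4243858 ≈ 2.3563e-7
T(w) = -98 + w (T(w) = w - 98 = -98 + w)
a = 1638176402733705/5980293819550687868 (a = 1/(4243858*(-2308887 - 1*2259292)) + (-98 + 267)/616948 = 1/(4243858*(-2308887 - 2259292)) + 169*(1/616948) = (1/4243858)/(-4568179) + 169/616948 = (1/4243858)*(-1/4568179) + 169/616948 = -1/19386702994582 + 169/616948 = 1638176402733705/5980293819550687868 ≈ 0.00027393)
265739/a = 265739/(1638176402733705/5980293819550687868) = 265739*(5980293819550687868/1638176402733705) = 1589197299313580243354452/1638176402733705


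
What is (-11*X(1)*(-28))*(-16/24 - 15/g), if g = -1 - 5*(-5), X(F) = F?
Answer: -2387/6 ≈ -397.83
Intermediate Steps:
g = 24 (g = -1 + 25 = 24)
(-11*X(1)*(-28))*(-16/24 - 15/g) = (-11*1*(-28))*(-16/24 - 15/24) = (-11*(-28))*(-16*1/24 - 15*1/24) = 308*(-⅔ - 5/8) = 308*(-31/24) = -2387/6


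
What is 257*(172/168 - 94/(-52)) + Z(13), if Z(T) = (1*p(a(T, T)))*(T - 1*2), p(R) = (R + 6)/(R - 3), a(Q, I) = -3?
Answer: 394319/546 ≈ 722.20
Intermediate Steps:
p(R) = (6 + R)/(-3 + R)
Z(T) = 1 - T/2 (Z(T) = (1*((6 - 3)/(-3 - 3)))*(T - 1*2) = (1*(3/(-6)))*(T - 2) = (1*(-⅙*3))*(-2 + T) = (1*(-½))*(-2 + T) = -(-2 + T)/2 = 1 - T/2)
257*(172/168 - 94/(-52)) + Z(13) = 257*(172/168 - 94/(-52)) + (1 - ½*13) = 257*(172*(1/168) - 94*(-1/52)) + (1 - 13/2) = 257*(43/42 + 47/26) - 11/2 = 257*(773/273) - 11/2 = 198661/273 - 11/2 = 394319/546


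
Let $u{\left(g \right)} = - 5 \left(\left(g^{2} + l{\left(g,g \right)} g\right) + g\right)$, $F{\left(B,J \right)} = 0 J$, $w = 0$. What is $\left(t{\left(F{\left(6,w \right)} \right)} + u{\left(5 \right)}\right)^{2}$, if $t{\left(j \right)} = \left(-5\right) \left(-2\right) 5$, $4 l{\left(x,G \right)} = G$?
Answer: $\frac{275625}{16} \approx 17227.0$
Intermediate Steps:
$l{\left(x,G \right)} = \frac{G}{4}$
$F{\left(B,J \right)} = 0$
$t{\left(j \right)} = 50$ ($t{\left(j \right)} = 10 \cdot 5 = 50$)
$u{\left(g \right)} = - 5 g - \frac{25 g^{2}}{4}$ ($u{\left(g \right)} = - 5 \left(\left(g^{2} + \frac{g}{4} g\right) + g\right) = - 5 \left(\left(g^{2} + \frac{g^{2}}{4}\right) + g\right) = - 5 \left(\frac{5 g^{2}}{4} + g\right) = - 5 \left(g + \frac{5 g^{2}}{4}\right) = - 5 g - \frac{25 g^{2}}{4}$)
$\left(t{\left(F{\left(6,w \right)} \right)} + u{\left(5 \right)}\right)^{2} = \left(50 - \frac{25 \left(4 + 5 \cdot 5\right)}{4}\right)^{2} = \left(50 - \frac{25 \left(4 + 25\right)}{4}\right)^{2} = \left(50 - \frac{25}{4} \cdot 29\right)^{2} = \left(50 - \frac{725}{4}\right)^{2} = \left(- \frac{525}{4}\right)^{2} = \frac{275625}{16}$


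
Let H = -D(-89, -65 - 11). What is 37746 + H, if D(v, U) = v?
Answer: 37835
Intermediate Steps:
H = 89 (H = -1*(-89) = 89)
37746 + H = 37746 + 89 = 37835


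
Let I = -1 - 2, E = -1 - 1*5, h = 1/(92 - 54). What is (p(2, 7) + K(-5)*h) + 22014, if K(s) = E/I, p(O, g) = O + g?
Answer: 418438/19 ≈ 22023.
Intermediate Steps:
h = 1/38 ≈ 0.026316
E = -6 (E = -1 - 5 = -6)
I = -3
K(s) = 2 (K(s) = -6/(-3) = -6*(-⅓) = 2)
(p(2, 7) + K(-5)*h) + 22014 = ((2 + 7) + 2*(1/38)) + 22014 = (9 + 1/19) + 22014 = 172/19 + 22014 = 418438/19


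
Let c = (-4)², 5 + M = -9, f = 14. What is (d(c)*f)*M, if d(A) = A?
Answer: -3136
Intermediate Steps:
M = -14 (M = -5 - 9 = -14)
c = 16
(d(c)*f)*M = (16*14)*(-14) = 224*(-14) = -3136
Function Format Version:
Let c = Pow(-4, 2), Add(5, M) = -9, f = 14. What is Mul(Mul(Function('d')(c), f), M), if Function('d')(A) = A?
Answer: -3136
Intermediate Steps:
M = -14 (M = Add(-5, -9) = -14)
c = 16
Mul(Mul(Function('d')(c), f), M) = Mul(Mul(16, 14), -14) = Mul(224, -14) = -3136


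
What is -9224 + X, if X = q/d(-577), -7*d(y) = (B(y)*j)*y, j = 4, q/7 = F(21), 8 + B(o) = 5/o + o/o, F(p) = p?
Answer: -49736151/5392 ≈ -9224.1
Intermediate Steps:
B(o) = -7 + 5/o (B(o) = -8 + (5/o + o/o) = -8 + (5/o + 1) = -8 + (1 + 5/o) = -7 + 5/o)
q = 147 (q = 7*21 = 147)
d(y) = -y*(-28 + 20/y)/7 (d(y) = -(-7 + 5/y)*4*y/7 = -(-28 + 20/y)*y/7 = -y*(-28 + 20/y)/7)
X = -343/5392 (X = 147/(-20/7 + 4*(-577)) = 147/(-20/7 - 2308) = 147/(-16176/7) = 147*(-7/16176) = -343/5392 ≈ -0.063613)
-9224 + X = -9224 - 343/5392 = -49736151/5392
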